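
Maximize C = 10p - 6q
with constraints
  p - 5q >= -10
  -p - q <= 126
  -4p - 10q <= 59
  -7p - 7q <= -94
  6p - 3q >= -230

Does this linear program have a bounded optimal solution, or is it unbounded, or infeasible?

unbounded

From the feasible point (200/21, 82/21), moving in the direction (5, 1) keeps every constraint satisfied while C increases without bound.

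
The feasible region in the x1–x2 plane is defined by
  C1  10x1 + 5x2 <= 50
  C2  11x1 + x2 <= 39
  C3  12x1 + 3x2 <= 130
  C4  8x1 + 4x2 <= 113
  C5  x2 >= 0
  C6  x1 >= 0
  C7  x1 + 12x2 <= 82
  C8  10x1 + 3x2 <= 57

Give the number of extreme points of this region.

Intersecting each pair of boundary lines and keeping only the points that satisfy every inequality leaves:
  (29/9, 32/9)
  (38/23, 154/23)
  (39/11, 0)
  (0, 0)
  (0, 41/6)

5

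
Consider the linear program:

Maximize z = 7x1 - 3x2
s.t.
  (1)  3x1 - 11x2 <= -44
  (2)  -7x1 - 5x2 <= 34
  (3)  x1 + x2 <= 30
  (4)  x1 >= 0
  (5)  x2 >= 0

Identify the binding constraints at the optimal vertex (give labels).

Corner points and z = 7x1 - 3x2:
  (143/7, 67/7) → z = 800/7
  (0, 4) → z = -12
  (0, 30) → z = -90

The maximum is at (143/7, 67/7). Substituting into each constraint, equality holds for (1) and (3); the remaining constraints have slack.

(1) and (3)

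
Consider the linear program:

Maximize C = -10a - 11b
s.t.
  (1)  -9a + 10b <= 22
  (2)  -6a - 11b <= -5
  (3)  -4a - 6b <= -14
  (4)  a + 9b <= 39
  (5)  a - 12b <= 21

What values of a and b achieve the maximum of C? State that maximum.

a = 4/47, b = 107/47, maximum C = -1217/47

Corner points and C = -10a - 11b:
  (4/47, 107/47) → C = -1217/47
  (192/91, 373/91) → C = -6023/91
  (49/9, -35/27) → C = -1085/27
  (219/7, 6/7) → C = -2256/7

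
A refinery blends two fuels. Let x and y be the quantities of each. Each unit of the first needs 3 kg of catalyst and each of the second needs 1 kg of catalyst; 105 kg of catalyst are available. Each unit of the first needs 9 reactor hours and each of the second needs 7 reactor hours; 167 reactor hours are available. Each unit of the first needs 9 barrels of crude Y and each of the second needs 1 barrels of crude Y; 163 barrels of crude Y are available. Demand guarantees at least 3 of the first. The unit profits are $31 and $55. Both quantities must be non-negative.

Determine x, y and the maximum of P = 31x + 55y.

x = 3, y = 20, maximum P = 1193

Corner points and P = 31x + 55y:
  (163/9, 0) → P = 5053/9
  (3, 0) → P = 93
  (487/27, 2/3) → P = 16087/27
  (3, 20) → P = 1193

At the optimal vertex, 9x + 7y = 167 and x = 3.
Solving simultaneously gives x = 3, y = 20.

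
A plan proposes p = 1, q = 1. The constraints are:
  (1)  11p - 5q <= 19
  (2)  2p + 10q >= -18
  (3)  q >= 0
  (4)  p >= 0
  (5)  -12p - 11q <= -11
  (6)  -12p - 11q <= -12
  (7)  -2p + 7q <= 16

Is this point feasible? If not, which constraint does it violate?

(1): 6 ≤ 19 ✓
(2): 12 ≥ -18 ✓
(3): 1 ≥ 0 ✓
(4): 1 ≥ 0 ✓
(5): -23 ≤ -11 ✓
(6): -23 ≤ -12 ✓
(7): 5 ≤ 16 ✓

feasible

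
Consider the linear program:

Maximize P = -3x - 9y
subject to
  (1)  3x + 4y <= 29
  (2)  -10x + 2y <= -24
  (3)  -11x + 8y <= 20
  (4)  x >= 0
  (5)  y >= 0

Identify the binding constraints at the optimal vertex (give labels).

Corner points and P = -3x - 9y:
  (77/23, 109/23) → P = -1212/23
  (29/3, 0) → P = -29
  (12/5, 0) → P = -36/5

The maximum is at (12/5, 0). Substituting into each constraint, equality holds for (2) and (5); the remaining constraints have slack.

(2) and (5)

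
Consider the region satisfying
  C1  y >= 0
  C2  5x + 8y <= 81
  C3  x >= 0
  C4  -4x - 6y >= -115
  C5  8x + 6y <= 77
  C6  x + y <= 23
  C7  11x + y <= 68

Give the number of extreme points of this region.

Pairwise boundary intersections that survive every other constraint:
  (0, 0)
  (68/11, 0)
  (0, 81/8)
  (65/17, 263/34)
  (331/58, 303/58)

5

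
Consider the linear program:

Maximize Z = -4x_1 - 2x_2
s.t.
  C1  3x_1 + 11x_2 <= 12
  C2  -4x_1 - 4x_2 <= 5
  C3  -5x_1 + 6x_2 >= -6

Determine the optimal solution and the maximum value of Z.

x_1 = -103/32, x_2 = 63/32, maximum Z = 143/16

Feasible corners and Z = -4x_1 - 2x_2:
  (-103/32, 63/32) → Z = 143/16
  (138/73, 42/73) → Z = -636/73
  (-3/22, -49/44) → Z = 61/22

At the optimal vertex, 3x_1 + 11x_2 = 12 and -4x_1 - 4x_2 = 5.
Solving simultaneously gives x_1 = -103/32, x_2 = 63/32.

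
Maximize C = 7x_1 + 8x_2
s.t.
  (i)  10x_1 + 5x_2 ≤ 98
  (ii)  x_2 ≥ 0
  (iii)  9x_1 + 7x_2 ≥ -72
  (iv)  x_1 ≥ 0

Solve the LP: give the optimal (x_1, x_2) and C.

Corner points and C = 7x_1 + 8x_2:
  (49/5, 0) → C = 343/5
  (0, 98/5) → C = 784/5
  (0, 0) → C = 0

The optimum lies where 10x_1 + 5x_2 = 98 and x_1 = 0.
Solving simultaneously gives x_1 = 0, x_2 = 98/5.

x_1 = 0, x_2 = 98/5, maximum C = 784/5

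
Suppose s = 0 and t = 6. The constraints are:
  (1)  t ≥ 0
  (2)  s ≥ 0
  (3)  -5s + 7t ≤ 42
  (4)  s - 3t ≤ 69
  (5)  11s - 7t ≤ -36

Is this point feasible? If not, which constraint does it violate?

(1): 6 ≥ 0 ✓
(2): 0 ≥ 0 ✓
(3): 42 ≤ 42 ✓
(4): -18 ≤ 69 ✓
(5): -42 ≤ -36 ✓

feasible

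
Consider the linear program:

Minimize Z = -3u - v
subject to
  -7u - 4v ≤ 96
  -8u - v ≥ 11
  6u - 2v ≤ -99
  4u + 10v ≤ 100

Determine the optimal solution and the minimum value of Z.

u = -395/34, v = 249/17, minimum Z = 687/34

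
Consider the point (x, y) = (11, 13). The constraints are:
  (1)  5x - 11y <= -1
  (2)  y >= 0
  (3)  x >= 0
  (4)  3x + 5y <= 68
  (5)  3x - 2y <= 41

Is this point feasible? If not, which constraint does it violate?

not feasible — violates (4)

Constraint (4): 3x + 5y = 98, which is not ≤ 68. All other constraints are satisfied.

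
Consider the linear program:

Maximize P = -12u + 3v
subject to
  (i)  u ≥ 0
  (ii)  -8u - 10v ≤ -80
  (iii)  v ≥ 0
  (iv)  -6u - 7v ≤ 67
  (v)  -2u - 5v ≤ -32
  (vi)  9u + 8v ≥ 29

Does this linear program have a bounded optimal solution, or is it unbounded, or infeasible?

From the feasible point (0, 8), moving in the direction (0, 1) keeps every constraint satisfied while P increases without bound.

unbounded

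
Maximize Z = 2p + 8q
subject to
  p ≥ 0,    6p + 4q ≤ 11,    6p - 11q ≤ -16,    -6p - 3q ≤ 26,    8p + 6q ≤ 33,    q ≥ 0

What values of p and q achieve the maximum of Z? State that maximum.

p = 0, q = 11/4, maximum Z = 22

At the optimal vertex, p = 0 and 6p + 4q = 11.
Solving simultaneously gives p = 0, q = 11/4.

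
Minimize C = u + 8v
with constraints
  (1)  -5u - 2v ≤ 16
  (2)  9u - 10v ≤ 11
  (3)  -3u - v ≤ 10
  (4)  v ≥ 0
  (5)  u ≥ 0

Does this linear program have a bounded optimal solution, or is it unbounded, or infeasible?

Feasible corners and C = u + 8v:
  (11/9, 0) → C = 11/9
  (0, 0) → C = 0
The feasible region has finitely many vertices and no improving ray; the minimum is 0 at (0, 0).

bounded optimum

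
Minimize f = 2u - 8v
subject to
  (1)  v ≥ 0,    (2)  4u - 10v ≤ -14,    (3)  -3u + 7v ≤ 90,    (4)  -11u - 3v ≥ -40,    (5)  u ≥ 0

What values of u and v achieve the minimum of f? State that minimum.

u = 5/43, v = 555/43, minimum f = -4430/43

Feasible corners and f = 2u - 8v:
  (179/61, 157/61) → f = -898/61
  (0, 7/5) → f = -56/5
  (5/43, 555/43) → f = -4430/43
  (0, 90/7) → f = -720/7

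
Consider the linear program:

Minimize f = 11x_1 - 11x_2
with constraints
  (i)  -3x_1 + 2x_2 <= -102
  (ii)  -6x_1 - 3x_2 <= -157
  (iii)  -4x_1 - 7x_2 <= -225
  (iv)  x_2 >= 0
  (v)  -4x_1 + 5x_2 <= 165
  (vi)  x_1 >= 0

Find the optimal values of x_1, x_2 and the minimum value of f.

Corner points and f = 11x_1 - 11x_2:
  (1164/29, 267/29) → f = 9867/29
  (120, 129) → f = -99
  (225/4, 0) → f = 2475/4
The feasible region is unbounded (it extends along (5, 4), (1, 0)), but f strictly increases along every unbounded feasible direction, so there is no improving ray and the minimum is attained at a vertex.

The binding constraints are -3x_1 + 2x_2 = -102 and -4x_1 + 5x_2 = 165.
Solving simultaneously gives x_1 = 120, x_2 = 129.

x_1 = 120, x_2 = 129, minimum f = -99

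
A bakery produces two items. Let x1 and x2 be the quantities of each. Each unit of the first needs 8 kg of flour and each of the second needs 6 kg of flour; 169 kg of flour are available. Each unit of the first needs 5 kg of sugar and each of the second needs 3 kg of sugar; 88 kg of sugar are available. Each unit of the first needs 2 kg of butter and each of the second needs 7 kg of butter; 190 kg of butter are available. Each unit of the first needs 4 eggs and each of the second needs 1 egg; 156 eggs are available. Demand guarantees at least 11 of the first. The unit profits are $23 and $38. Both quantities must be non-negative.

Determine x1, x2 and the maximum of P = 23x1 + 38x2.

Corner points and P = 23x1 + 38x2:
  (88/5, 0) → P = 2024/5
  (11, 0) → P = 253
  (11, 11) → P = 671

x1 = 11, x2 = 11, maximum P = 671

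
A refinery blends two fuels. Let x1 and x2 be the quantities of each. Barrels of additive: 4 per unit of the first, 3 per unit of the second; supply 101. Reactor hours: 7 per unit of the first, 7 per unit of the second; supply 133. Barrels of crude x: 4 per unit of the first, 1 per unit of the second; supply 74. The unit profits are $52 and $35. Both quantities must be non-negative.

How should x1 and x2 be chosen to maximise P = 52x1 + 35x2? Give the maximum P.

x1 = 55/3, x2 = 2/3, maximum P = 2930/3

Extreme points and P = 52x1 + 35x2:
  (0, 0) → P = 0
  (0, 19) → P = 665
  (37/2, 0) → P = 962
  (55/3, 2/3) → P = 2930/3

At the optimal vertex, 7x1 + 7x2 = 133 and 4x1 + x2 = 74.
Solving simultaneously gives x1 = 55/3, x2 = 2/3.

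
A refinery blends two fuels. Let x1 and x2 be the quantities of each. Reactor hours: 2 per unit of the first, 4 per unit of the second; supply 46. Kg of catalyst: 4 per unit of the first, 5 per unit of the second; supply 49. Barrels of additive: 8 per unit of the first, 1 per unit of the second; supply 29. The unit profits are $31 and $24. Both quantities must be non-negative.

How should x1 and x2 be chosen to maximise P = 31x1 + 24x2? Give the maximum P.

Corner points and P = 31x1 + 24x2:
  (0, 0) → P = 0
  (0, 49/5) → P = 1176/5
  (29/8, 0) → P = 899/8
  (8/3, 23/3) → P = 800/3

The binding constraints are 4x1 + 5x2 = 49 and 8x1 + x2 = 29.
Solving simultaneously gives x1 = 8/3, x2 = 23/3.

x1 = 8/3, x2 = 23/3, maximum P = 800/3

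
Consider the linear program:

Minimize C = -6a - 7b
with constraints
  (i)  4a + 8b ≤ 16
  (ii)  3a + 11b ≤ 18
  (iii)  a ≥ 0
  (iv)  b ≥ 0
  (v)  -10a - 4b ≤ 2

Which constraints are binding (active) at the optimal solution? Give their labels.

(i) and (iv)

Corner points and C = -6a - 7b:
  (8/5, 6/5) → C = -18
  (4, 0) → C = -24
  (0, 18/11) → C = -126/11
  (0, 0) → C = 0

The minimum is at (4, 0). Substituting into each constraint, equality holds for (i) and (iv); the remaining constraints have slack.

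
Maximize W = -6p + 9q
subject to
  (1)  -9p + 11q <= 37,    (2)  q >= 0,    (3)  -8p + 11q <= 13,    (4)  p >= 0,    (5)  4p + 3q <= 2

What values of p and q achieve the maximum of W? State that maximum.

p = 0, q = 2/3, maximum W = 6

Corner points and W = -6p + 9q:
  (0, 0) → W = 0
  (1/2, 0) → W = -3
  (0, 2/3) → W = 6

The binding constraints are p = 0 and 4p + 3q = 2.
Solving simultaneously gives p = 0, q = 2/3.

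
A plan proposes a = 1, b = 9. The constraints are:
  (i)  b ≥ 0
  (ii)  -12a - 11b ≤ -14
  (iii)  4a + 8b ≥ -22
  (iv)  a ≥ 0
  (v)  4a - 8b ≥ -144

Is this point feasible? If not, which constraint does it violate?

feasible

(i): 9 ≥ 0 ✓
(ii): -111 ≤ -14 ✓
(iii): 76 ≥ -22 ✓
(iv): 1 ≥ 0 ✓
(v): -68 ≥ -144 ✓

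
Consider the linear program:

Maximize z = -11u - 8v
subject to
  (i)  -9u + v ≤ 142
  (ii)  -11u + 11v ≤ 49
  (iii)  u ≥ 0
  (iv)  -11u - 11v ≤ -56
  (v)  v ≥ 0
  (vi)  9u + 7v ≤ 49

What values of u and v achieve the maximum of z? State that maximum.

u = 7/22, v = 105/22, maximum z = -917/22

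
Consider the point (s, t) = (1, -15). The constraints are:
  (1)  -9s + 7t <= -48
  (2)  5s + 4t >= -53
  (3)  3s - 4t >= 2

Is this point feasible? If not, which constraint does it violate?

Constraint (2): 5s + 4t = -55, which is not ≥ -53. All other constraints are satisfied.

not feasible — violates (2)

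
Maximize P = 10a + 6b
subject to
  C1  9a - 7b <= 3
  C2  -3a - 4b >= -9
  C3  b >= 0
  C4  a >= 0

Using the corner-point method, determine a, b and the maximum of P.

Extreme points and P = 10a + 6b:
  (25/19, 24/19) → P = 394/19
  (1/3, 0) → P = 10/3
  (0, 9/4) → P = 27/2
  (0, 0) → P = 0

a = 25/19, b = 24/19, maximum P = 394/19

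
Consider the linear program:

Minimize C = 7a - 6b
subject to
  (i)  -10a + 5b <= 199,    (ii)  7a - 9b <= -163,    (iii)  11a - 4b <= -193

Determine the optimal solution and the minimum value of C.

Extreme points and C = 7a - 6b:
  (-976/55, 237/55) → C = -8254/55
  (-169/15, 259/15) → C = -2737/15
  (-1085/71, 442/71) → C = -10247/71

The binding constraints are -10a + 5b = 199 and 11a - 4b = -193.
Solving simultaneously gives a = -169/15, b = 259/15.

a = -169/15, b = 259/15, minimum C = -2737/15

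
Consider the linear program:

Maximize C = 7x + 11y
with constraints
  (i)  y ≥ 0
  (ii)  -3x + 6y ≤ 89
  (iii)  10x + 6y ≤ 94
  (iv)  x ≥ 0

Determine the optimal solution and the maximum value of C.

Feasible corners and C = 7x + 11y:
  (47/5, 0) → C = 329/5
  (0, 0) → C = 0
  (5/13, 586/39) → C = 6551/39
  (0, 89/6) → C = 979/6

The optimum lies where -3x + 6y = 89 and 10x + 6y = 94.
Solving simultaneously gives x = 5/13, y = 586/39.

x = 5/13, y = 586/39, maximum C = 6551/39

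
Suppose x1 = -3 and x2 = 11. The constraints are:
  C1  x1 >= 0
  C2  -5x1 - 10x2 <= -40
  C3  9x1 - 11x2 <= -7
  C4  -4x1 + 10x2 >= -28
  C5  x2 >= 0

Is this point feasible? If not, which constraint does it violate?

Constraint C1: x1 = -3, which is not ≥ 0. All other constraints are satisfied.

not feasible — violates C1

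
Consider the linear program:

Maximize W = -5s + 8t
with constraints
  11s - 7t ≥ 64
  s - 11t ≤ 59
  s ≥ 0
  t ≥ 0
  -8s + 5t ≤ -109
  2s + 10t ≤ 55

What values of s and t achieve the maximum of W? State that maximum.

At the optimal vertex, -8s + 5t = -109 and 2s + 10t = 55.
Solving simultaneously gives s = 91/6, t = 37/15.

s = 91/6, t = 37/15, maximum W = -561/10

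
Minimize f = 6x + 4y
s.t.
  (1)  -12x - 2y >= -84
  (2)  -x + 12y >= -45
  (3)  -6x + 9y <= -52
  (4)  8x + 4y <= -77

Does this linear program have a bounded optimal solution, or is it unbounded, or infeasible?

The boundaries -12x - 2y = -84 and -x + 12y = -45 meet at (549/73, -228/73), but that point violates 8x + 4y ≤ -77. Every candidate vertex is excluded by some other constraint, so the feasible region is empty.

infeasible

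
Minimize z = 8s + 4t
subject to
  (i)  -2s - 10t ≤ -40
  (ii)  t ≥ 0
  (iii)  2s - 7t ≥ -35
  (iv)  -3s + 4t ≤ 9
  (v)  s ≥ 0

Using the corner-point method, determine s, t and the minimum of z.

s = 35/19, t = 69/19, minimum z = 556/19

Corner points and z = 8s + 4t:
  (20, 0) → z = 160
  (35/19, 69/19) → z = 556/19
  (77/13, 87/13) → z = 964/13
The feasible region is unbounded (it extends along (7, 2), (1, 0)), but z strictly increases along every unbounded feasible direction, so there is no improving ray and the minimum is attained at a vertex.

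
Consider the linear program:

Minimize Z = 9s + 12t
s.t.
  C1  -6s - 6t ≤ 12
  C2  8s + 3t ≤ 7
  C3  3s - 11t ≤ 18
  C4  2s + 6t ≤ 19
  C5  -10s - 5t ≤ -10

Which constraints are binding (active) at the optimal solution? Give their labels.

Corner points and Z = 9s + 12t:
  (-5/14, 23/7) → Z = 507/14
  (1/2, 1) → Z = 33/2
  (-7/10, 17/5) → Z = 69/2

The minimum is at (1/2, 1). Substituting into each constraint, equality holds for C2 and C5; the remaining constraints have slack.

C2 and C5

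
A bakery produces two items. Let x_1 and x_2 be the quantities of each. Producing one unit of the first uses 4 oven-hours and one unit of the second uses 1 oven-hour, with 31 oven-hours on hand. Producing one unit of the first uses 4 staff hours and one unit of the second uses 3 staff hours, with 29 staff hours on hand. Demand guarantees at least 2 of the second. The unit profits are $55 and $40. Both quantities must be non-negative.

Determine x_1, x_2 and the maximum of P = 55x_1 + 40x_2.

x_1 = 23/4, x_2 = 2, maximum P = 1585/4

Corner points and P = 55x_1 + 40x_2:
  (0, 29/3) → P = 1160/3
  (0, 2) → P = 80
  (23/4, 2) → P = 1585/4

The binding constraints are 4x_1 + 3x_2 = 29 and x_2 = 2.
Solving simultaneously gives x_1 = 23/4, x_2 = 2.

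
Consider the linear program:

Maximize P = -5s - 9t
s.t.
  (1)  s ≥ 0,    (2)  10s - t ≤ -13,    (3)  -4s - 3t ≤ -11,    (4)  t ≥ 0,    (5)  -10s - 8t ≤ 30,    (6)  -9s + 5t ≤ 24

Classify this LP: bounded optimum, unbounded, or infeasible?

infeasible

The boundaries s = 0 and 10s - t = -13 meet at (0, 13), but that point violates -9s + 5t ≤ 24. Every candidate vertex is excluded by some other constraint, so the feasible region is empty.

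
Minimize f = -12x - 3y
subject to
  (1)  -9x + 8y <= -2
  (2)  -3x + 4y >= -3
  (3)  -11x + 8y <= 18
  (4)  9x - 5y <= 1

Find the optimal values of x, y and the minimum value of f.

Extreme points and f = -12x - 3y:
  (-4/3, -7/4) → f = 85/4
  (-2/27, -1/3) → f = 17/9
  (-11/21, -8/7) → f = 68/7

At the optimal vertex, -9x + 8y = -2 and 9x - 5y = 1.
Solving simultaneously gives x = -2/27, y = -1/3.

x = -2/27, y = -1/3, minimum f = 17/9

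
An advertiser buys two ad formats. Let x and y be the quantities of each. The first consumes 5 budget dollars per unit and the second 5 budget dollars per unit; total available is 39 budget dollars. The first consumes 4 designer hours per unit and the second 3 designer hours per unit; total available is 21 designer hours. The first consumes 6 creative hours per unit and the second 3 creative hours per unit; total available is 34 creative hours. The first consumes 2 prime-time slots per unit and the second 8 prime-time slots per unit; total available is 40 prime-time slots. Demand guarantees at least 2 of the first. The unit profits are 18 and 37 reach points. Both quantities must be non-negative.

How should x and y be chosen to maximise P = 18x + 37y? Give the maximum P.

Vertices and P = 18x + 37y:
  (21/4, 0) → P = 189/2
  (2, 0) → P = 36
  (2, 13/3) → P = 589/3

x = 2, y = 13/3, maximum P = 589/3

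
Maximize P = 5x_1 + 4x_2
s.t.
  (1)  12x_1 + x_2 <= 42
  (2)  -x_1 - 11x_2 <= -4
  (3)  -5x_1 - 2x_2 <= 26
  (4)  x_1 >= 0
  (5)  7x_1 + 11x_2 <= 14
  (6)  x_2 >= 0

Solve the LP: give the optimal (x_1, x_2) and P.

x_1 = 5/3, x_2 = 7/33, maximum P = 101/11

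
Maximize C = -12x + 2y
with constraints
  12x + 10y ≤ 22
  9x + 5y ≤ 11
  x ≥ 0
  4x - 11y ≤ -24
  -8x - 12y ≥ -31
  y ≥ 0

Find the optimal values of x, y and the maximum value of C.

Extreme points and C = -12x + 2y:
  (0, 11/5) → C = 22/5
  (1/119, 260/119) → C = 508/119
  (0, 24/11) → C = 48/11

x = 0, y = 11/5, maximum C = 22/5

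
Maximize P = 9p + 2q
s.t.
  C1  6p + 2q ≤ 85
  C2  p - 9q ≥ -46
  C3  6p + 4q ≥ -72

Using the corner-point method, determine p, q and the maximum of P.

p = 121/3, q = -157/2, maximum P = 206

Feasible corners and P = 9p + 2q:
  (673/56, 361/56) → P = 6779/56
  (121/3, -157/2) → P = 206
  (-416/29, 102/29) → P = -3540/29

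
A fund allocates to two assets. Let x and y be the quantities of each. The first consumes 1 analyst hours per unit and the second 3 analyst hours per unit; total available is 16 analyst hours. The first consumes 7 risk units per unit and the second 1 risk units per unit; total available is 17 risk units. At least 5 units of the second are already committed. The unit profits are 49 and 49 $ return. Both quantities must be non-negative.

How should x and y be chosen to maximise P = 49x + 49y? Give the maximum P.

Extreme points and P = 49x + 49y:
  (0, 16/3) → P = 784/3
  (0, 5) → P = 245
  (1, 5) → P = 294

The binding constraints are x + 3y = 16 and y = 5.
Solving simultaneously gives x = 1, y = 5.

x = 1, y = 5, maximum P = 294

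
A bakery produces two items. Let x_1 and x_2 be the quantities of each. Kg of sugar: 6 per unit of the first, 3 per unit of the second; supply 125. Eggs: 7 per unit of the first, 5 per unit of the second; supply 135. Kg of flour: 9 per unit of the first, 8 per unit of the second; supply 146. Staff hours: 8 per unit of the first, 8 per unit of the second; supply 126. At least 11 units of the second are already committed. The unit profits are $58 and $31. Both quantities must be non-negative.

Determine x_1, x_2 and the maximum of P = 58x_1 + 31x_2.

Feasible corners and P = 58x_1 + 31x_2:
  (0, 63/4) → P = 1953/4
  (0, 11) → P = 341
  (19/4, 11) → P = 1233/2

The binding constraints are 8x_1 + 8x_2 = 126 and x_2 = 11.
Solving simultaneously gives x_1 = 19/4, x_2 = 11.

x_1 = 19/4, x_2 = 11, maximum P = 1233/2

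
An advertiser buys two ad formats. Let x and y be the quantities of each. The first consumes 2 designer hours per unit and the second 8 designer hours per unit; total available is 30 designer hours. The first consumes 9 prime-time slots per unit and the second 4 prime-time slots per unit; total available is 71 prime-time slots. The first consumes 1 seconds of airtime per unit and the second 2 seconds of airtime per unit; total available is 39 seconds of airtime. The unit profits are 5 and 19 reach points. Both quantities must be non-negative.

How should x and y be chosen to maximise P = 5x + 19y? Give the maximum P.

Extreme points and P = 5x + 19y:
  (0, 0) → P = 0
  (0, 15/4) → P = 285/4
  (71/9, 0) → P = 355/9
  (7, 2) → P = 73

At the optimal vertex, 2x + 8y = 30 and 9x + 4y = 71.
Solving simultaneously gives x = 7, y = 2.

x = 7, y = 2, maximum P = 73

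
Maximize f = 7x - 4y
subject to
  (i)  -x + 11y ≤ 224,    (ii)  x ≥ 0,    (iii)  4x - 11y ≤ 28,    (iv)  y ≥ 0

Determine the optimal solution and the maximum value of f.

Vertices and f = 7x - 4y:
  (0, 224/11) → f = -896/11
  (84, 28) → f = 476
  (0, 0) → f = 0
  (7, 0) → f = 49

x = 84, y = 28, maximum f = 476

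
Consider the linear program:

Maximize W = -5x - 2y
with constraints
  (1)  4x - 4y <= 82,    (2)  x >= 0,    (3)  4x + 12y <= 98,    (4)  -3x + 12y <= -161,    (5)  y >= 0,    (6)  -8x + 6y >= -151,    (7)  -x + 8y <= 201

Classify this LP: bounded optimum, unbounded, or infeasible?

infeasible

The boundaries 4x - 4y = 82 and x = 0 meet at (0, -41/2), but that point violates y ≥ 0. Every candidate vertex is excluded by some other constraint, so the feasible region is empty.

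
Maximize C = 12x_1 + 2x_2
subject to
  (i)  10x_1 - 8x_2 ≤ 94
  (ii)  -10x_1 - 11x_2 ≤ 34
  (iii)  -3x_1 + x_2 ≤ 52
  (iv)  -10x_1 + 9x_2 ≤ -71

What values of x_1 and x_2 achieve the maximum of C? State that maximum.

At the optimal vertex, 10x_1 - 8x_2 = 94 and -10x_1 + 9x_2 = -71.
Solving simultaneously gives x_1 = 139/5, x_2 = 23.

x_1 = 139/5, x_2 = 23, maximum C = 1898/5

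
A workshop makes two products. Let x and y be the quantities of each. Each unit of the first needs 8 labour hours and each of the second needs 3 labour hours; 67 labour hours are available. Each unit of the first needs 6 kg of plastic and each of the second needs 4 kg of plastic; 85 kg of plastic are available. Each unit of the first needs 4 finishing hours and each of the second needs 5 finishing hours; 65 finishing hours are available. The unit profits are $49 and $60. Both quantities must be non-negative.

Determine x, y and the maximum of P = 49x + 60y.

Extreme points and P = 49x + 60y:
  (0, 0) → P = 0
  (0, 13) → P = 780
  (67/8, 0) → P = 3283/8
  (5, 9) → P = 785

x = 5, y = 9, maximum P = 785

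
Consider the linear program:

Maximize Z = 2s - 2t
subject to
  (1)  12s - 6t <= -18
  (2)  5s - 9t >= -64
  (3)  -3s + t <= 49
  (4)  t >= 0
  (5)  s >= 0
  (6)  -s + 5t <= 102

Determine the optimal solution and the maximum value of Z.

Corner points and Z = 2s - 2t:
  (37/13, 113/13) → Z = -152/13
  (0, 3) → Z = -6
  (0, 64/9) → Z = -128/9

At the optimal vertex, 12s - 6t = -18 and s = 0.
Solving simultaneously gives s = 0, t = 3.

s = 0, t = 3, maximum Z = -6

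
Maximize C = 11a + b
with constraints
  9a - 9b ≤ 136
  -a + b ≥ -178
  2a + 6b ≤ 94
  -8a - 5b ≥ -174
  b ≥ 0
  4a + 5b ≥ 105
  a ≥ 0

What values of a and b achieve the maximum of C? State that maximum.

Vertices and C = 11a + b:
  (287/19, 202/19) → C = 3359/19
  (80/7, 83/7) → C = 963/7
  (69/4, 36/5) → C = 3939/20

At the optimal vertex, -8a - 5b = -174 and 4a + 5b = 105.
Solving simultaneously gives a = 69/4, b = 36/5.

a = 69/4, b = 36/5, maximum C = 3939/20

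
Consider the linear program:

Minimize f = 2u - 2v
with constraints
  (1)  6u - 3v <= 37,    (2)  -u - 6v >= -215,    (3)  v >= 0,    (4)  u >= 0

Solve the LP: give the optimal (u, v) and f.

u = 0, v = 215/6, minimum f = -215/3

Extreme points and f = 2u - 2v:
  (289/13, 1253/39) → f = -772/39
  (37/6, 0) → f = 37/3
  (0, 215/6) → f = -215/3
  (0, 0) → f = 0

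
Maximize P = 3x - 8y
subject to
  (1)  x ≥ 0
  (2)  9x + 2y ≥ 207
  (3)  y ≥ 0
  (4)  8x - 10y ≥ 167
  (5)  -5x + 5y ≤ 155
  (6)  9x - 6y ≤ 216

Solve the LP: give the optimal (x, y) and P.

Feasible corners and P = 3x - 8y:
  (23, 0) → P = 69
  (1202/53, 153/106) → P = 2994/53
  (24, 0) → P = 72
  (193/7, 75/14) → P = 279/7

The optimum lies where y = 0 and 9x - 6y = 216.
Solving simultaneously gives x = 24, y = 0.

x = 24, y = 0, maximum P = 72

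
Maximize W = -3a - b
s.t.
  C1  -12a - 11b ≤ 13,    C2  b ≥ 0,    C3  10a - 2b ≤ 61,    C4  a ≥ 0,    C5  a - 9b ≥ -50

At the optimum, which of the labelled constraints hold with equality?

Extreme points and W = -3a - b:
  (61/10, 0) → W = -183/10
  (0, 0) → W = 0
  (59/8, 51/8) → W = -57/2
  (0, 50/9) → W = -50/9

The maximum is at (0, 0). Substituting into each constraint, equality holds for C2 and C4; the remaining constraints have slack.

C2 and C4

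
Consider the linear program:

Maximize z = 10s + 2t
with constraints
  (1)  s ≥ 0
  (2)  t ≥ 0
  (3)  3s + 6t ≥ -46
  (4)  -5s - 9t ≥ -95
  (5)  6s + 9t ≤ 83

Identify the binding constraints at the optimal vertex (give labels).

Corner points and z = 10s + 2t:
  (0, 0) → z = 0
  (0, 83/9) → z = 166/9
  (83/6, 0) → z = 415/3

The maximum is at (83/6, 0). Substituting into each constraint, equality holds for (2) and (5); the remaining constraints have slack.

(2) and (5)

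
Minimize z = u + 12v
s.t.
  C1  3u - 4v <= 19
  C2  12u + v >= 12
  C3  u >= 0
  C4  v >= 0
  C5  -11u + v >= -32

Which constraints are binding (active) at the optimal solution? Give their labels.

C2 and C4

Feasible corners and z = u + 12v:
  (0, 12) → z = 144
  (1, 0) → z = 1
  (32/11, 0) → z = 32/11
The feasible region is unbounded (it extends along (0, 1), (1, 11)), but z strictly increases along every unbounded feasible direction, so there is no improving ray and the minimum is attained at a vertex.

The minimum is at (1, 0). Substituting into each constraint, equality holds for C2 and C4; the remaining constraints have slack.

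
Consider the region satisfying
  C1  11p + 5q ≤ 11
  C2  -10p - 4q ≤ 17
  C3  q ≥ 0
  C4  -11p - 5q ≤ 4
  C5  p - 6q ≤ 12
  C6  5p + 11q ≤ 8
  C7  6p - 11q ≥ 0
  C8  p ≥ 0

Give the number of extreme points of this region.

4

Of the 27 pairwise boundary intersections, those satisfying every inequality are:
  (1, 0)
  (27/32, 11/32)
  (0, 0)
  (8/11, 48/121)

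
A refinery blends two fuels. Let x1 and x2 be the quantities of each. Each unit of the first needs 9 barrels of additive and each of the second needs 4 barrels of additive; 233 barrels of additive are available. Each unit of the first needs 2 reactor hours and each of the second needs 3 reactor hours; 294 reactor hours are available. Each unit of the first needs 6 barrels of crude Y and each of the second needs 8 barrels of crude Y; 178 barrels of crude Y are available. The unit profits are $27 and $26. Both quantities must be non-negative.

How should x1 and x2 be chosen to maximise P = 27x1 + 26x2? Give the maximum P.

x1 = 24, x2 = 17/4, maximum P = 1517/2

Extreme points and P = 27x1 + 26x2:
  (0, 0) → P = 0
  (0, 89/4) → P = 1157/2
  (233/9, 0) → P = 699
  (24, 17/4) → P = 1517/2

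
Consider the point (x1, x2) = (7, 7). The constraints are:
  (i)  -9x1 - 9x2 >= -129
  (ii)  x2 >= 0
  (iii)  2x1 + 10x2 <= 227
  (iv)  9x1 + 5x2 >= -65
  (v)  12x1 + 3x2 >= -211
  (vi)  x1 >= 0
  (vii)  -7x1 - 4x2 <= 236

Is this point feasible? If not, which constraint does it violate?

(i): -126 ≥ -129 ✓
(ii): 7 ≥ 0 ✓
(iii): 84 ≤ 227 ✓
(iv): 98 ≥ -65 ✓
(v): 105 ≥ -211 ✓
(vi): 7 ≥ 0 ✓
(vii): -77 ≤ 236 ✓

feasible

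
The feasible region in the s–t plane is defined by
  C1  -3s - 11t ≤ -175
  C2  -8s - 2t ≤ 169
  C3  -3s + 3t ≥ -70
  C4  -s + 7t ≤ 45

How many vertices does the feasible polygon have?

Of the 6 pairwise boundary intersections, those satisfying every inequality are:
  (185/6, 15/2)
  (365/16, 155/16)
  (625/18, 205/18)

3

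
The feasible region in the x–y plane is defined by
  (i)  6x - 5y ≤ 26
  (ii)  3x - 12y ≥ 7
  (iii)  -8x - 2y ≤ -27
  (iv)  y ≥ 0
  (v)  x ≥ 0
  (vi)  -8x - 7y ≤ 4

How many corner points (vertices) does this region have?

Intersecting each pair of boundary lines and keeping only the points that satisfy every inequality leaves:
  (277/57, 12/19)
  (13/3, 0)
  (169/51, 25/102)
  (27/8, 0)

4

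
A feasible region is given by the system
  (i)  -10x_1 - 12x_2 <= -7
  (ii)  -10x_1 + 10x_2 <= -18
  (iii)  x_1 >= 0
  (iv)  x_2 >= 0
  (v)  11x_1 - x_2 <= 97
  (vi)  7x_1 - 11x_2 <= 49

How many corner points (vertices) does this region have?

4

The feasible vertices (each the meet of two boundaries and inside every other half-plane) are:
  (9/5, 0)
  (238/25, 193/25)
  (7, 0)
  (509/57, 70/57)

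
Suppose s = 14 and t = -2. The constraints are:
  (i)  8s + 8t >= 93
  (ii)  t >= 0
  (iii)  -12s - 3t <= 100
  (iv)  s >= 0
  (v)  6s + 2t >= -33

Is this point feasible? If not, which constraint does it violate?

not feasible — violates (ii)

Constraint (ii): t = -2, which is not ≥ 0. All other constraints are satisfied.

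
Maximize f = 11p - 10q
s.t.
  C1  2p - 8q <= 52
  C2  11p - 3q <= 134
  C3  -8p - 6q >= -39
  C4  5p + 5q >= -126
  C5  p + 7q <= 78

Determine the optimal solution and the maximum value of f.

p = 156/19, q = -169/38, maximum f = 2561/19

Extreme points and f = 11p - 10q:
  (156/19, -169/38) → f = 2561/19
  (-374/25, -256/25) → f = -1554/25
  (-39/10, 117/10) → f = -1599/10
  (-212/5, 86/5) → f = -3192/5

The optimum lies where 2p - 8q = 52 and -8p - 6q = -39.
Solving simultaneously gives p = 156/19, q = -169/38.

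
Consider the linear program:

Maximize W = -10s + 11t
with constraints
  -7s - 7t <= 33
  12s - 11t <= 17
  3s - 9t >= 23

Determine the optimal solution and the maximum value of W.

Corner points and W = -10s + 11t:
  (-244/161, -515/161) → W = -3225/161
  (-34/21, -65/21) → W = -125/7
  (-4/3, -3) → W = -59/3

s = -34/21, t = -65/21, maximum W = -125/7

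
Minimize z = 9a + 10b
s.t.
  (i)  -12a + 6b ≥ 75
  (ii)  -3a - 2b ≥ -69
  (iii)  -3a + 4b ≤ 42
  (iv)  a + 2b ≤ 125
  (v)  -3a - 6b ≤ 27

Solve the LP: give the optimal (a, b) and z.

Feasible corners and z = 9a + 10b:
  (-8/5, 93/10) → z = 393/5
  (-34/5, -11/10) → z = -361/5
  (-12, 3/2) → z = -93

a = -12, b = 3/2, minimum z = -93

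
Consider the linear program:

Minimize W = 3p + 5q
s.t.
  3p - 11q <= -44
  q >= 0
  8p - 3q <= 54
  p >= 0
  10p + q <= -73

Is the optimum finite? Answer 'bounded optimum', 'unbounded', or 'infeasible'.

The boundaries 3p - 11q = -44 and q = 0 meet at (-44/3, 0), but that point violates p ≥ 0. Every candidate vertex is excluded by some other constraint, so the feasible region is empty.

infeasible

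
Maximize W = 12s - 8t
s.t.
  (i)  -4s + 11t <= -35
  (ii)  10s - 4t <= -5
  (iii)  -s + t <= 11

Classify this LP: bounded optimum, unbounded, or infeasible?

unbounded

From the feasible point (-195/94, -185/47), moving in the direction (-4, -10) keeps every constraint satisfied while W increases without bound.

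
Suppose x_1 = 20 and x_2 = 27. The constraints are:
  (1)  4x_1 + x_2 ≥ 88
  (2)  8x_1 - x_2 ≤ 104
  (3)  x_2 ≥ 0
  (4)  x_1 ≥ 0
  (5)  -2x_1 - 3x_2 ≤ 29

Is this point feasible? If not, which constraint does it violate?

not feasible — violates (2)

Constraint (2): 8x_1 - x_2 = 133, which is not ≤ 104. All other constraints are satisfied.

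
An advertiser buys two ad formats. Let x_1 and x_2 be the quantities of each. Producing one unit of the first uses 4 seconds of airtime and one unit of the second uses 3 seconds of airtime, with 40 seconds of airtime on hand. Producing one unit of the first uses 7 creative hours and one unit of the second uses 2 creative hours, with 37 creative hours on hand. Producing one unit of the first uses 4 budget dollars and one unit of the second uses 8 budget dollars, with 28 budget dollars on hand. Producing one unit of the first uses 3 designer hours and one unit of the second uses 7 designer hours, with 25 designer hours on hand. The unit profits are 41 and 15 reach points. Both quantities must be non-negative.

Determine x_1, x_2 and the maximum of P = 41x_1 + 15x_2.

Feasible corners and P = 41x_1 + 15x_2:
  (0, 0) → P = 0
  (0, 7/2) → P = 105/2
  (37/7, 0) → P = 1517/7
  (5, 1) → P = 220

x_1 = 5, x_2 = 1, maximum P = 220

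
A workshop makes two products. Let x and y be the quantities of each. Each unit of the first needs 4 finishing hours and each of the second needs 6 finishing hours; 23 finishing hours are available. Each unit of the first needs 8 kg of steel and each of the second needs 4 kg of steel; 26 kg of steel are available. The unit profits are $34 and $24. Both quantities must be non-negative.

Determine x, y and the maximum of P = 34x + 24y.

x = 2, y = 5/2, maximum P = 128

Feasible corners and P = 34x + 24y:
  (0, 0) → P = 0
  (0, 23/6) → P = 92
  (13/4, 0) → P = 221/2
  (2, 5/2) → P = 128

The binding constraints are 4x + 6y = 23 and 8x + 4y = 26.
Solving simultaneously gives x = 2, y = 5/2.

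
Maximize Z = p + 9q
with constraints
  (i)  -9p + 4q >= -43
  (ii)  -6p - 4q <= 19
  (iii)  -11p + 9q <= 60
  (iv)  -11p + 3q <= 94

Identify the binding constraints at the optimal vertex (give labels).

(i) and (iii)

Corner points and Z = p + 9q:
  (8/5, -143/20) → Z = -251/4
  (627/37, 1013/37) → Z = 9744/37
  (-411/98, 151/98) → Z = 474/49

The maximum is at (627/37, 1013/37). Substituting into each constraint, equality holds for (i) and (iii); the remaining constraints have slack.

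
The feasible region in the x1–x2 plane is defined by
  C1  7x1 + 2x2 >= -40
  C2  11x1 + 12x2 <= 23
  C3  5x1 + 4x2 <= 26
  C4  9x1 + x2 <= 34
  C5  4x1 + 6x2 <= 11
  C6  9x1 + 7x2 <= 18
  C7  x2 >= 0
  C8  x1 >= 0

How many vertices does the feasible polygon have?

Of the 28 pairwise boundary intersections, those satisfying every inequality are:
  (1/3, 29/18)
  (55/31, 9/31)
  (0, 11/6)
  (2, 0)
  (0, 0)

5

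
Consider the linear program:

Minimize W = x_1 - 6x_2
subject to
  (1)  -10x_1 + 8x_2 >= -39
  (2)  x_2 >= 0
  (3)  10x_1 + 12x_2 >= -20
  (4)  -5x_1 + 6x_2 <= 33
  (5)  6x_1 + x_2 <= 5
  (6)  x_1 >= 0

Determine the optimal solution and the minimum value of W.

Feasible corners and W = x_1 - 6x_2:
  (5/6, 0) → W = 5/6
  (0, 0) → W = 0
  (0, 5) → W = -30

x_1 = 0, x_2 = 5, minimum W = -30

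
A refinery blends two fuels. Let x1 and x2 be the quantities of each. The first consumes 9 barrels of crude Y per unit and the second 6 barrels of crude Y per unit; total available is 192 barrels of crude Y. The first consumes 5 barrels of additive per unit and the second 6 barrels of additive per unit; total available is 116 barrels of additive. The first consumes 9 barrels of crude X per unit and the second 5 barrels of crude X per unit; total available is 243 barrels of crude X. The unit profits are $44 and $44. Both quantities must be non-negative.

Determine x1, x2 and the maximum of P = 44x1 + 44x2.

x1 = 19, x2 = 7/2, maximum P = 990

The optimum lies where 9x1 + 6x2 = 192 and 5x1 + 6x2 = 116.
Solving simultaneously gives x1 = 19, x2 = 7/2.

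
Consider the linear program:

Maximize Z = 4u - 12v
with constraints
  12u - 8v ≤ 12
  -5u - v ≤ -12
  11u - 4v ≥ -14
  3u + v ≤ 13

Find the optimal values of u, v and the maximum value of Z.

u = 27/13, v = 21/13, maximum Z = -144/13

Extreme points and Z = 4u - 12v:
  (27/13, 21/13) → Z = -144/13
  (29/9, 10/3) → Z = -244/9
  (34/31, 202/31) → Z = -2288/31
  (38/23, 185/23) → Z = -2068/23

The optimum lies where 12u - 8v = 12 and -5u - v = -12.
Solving simultaneously gives u = 27/13, v = 21/13.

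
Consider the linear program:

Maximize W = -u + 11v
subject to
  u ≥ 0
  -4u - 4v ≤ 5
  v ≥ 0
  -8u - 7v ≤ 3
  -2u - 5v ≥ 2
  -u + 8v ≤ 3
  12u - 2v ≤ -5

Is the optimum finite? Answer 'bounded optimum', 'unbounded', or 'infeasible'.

infeasible

The boundaries -u + 8v = 3 and 12u - 2v = -5 meet at (-17/47, 31/94), but that point violates u ≥ 0. Every candidate vertex is excluded by some other constraint, so the feasible region is empty.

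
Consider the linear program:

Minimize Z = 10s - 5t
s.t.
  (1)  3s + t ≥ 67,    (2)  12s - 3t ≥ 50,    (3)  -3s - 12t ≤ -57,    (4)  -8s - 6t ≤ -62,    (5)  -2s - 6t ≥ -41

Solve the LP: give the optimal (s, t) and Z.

Feasible corners and Z = 10s - 5t:
  (249/11, -10/11) → Z = 2540/11
  (361/16, -11/16) → Z = 3665/16
  (25, -3/2) → Z = 515/2

s = 361/16, t = -11/16, minimum Z = 3665/16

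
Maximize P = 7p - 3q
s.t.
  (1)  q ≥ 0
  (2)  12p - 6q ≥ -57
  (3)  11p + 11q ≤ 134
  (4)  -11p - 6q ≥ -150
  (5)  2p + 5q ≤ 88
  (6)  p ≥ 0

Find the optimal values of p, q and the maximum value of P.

p = 134/11, q = 0, maximum P = 938/11

Corner points and P = 7p - 3q:
  (134/11, 0) → P = 938/11
  (0, 0) → P = 0
  (59/66, 745/66) → P = -911/33
  (0, 19/2) → P = -57/2

At the optimal vertex, q = 0 and 11p + 11q = 134.
Solving simultaneously gives p = 134/11, q = 0.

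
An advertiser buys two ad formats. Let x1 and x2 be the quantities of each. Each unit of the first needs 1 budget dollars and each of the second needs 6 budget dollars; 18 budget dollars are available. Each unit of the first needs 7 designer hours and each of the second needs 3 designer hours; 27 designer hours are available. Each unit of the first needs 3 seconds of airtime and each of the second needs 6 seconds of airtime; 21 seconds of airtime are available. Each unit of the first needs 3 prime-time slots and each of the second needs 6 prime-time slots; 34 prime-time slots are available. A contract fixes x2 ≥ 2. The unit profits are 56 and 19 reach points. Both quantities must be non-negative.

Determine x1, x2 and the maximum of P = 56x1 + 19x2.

x1 = 3, x2 = 2, maximum P = 206

Vertices and P = 56x1 + 19x2:
  (0, 3) → P = 57
  (0, 2) → P = 38
  (3/2, 11/4) → P = 545/4
  (3, 2) → P = 206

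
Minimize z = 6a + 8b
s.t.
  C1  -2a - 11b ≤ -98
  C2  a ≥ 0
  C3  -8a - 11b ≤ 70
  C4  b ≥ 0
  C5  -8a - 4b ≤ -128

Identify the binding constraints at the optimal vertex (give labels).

C1 and C5

Corner points and z = 6a + 8b:
  (49, 0) → z = 294
  (127/10, 33/5) → z = 129
  (0, 32) → z = 256
The feasible region is unbounded (it extends along (0, 1), (1, 0)), but z strictly increases along every unbounded feasible direction, so there is no improving ray and the minimum is attained at a vertex.

The minimum is at (127/10, 33/5). Substituting into each constraint, equality holds for C1 and C5; the remaining constraints have slack.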